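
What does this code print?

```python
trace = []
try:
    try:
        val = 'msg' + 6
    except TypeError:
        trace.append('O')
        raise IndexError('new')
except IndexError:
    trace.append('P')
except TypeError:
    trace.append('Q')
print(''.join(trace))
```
OP

New IndexError raised, caught by outer IndexError handler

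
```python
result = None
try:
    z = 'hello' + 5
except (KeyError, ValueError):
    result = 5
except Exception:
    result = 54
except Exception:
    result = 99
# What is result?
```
54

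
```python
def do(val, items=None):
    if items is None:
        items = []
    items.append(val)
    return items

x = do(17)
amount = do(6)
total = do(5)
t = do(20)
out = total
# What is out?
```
[5]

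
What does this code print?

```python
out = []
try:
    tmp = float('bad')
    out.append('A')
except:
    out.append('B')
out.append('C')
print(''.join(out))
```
BC

Exception raised in try, caught by bare except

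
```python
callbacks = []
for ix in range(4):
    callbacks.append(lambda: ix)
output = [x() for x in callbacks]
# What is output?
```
[3, 3, 3, 3]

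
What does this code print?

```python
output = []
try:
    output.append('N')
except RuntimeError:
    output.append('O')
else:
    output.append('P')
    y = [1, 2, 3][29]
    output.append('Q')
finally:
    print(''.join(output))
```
NP

Try succeeds, else appends 'P', IndexError in else is uncaught, finally prints before exception propagates ('Q' never appended)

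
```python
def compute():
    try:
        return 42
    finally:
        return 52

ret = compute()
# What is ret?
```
52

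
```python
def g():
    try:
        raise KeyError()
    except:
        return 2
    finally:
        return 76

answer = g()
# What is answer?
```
76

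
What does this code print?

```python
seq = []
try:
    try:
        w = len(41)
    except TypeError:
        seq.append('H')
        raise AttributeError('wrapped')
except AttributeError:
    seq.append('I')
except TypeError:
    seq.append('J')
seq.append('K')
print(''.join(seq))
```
HIK

AttributeError raised and caught, original TypeError not re-raised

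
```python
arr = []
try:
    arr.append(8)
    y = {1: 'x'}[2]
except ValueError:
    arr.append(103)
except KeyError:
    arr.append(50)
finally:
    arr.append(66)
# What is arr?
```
[8, 50, 66]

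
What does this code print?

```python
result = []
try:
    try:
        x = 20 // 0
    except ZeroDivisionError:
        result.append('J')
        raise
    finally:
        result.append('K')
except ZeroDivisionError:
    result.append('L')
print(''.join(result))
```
JKL

finally runs before re-raised exception propagates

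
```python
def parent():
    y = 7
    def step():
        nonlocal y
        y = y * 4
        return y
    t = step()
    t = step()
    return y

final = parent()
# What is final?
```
112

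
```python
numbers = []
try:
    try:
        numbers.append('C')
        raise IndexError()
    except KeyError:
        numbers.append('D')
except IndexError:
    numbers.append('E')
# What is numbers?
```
['C', 'E']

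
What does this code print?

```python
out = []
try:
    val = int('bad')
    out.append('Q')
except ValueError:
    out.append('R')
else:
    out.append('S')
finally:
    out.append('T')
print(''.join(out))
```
RT

Exception: except runs, else skipped, finally runs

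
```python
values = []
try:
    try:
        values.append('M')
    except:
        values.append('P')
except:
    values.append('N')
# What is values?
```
['M']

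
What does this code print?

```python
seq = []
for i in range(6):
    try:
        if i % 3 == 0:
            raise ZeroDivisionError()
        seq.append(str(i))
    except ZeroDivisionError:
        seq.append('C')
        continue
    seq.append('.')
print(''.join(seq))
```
C1.2.C4.5.

continue in except skips rest of loop body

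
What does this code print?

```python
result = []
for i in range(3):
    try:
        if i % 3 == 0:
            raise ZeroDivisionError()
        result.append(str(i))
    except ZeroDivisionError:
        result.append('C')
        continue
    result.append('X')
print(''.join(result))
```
C1X2X

continue in except skips rest of loop body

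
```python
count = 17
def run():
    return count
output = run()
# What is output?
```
17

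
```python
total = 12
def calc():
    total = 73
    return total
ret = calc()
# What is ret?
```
73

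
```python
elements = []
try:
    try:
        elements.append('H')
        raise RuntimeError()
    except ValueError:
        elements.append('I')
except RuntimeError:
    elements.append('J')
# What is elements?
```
['H', 'J']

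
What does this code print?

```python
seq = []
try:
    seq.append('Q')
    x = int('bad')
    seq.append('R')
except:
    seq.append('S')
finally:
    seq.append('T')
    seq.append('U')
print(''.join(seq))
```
QSTU

Code before exception runs, then except, then all of finally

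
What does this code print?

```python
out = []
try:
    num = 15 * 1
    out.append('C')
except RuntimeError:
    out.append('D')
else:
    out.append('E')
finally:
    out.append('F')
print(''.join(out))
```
CEF

else runs before finally when no exception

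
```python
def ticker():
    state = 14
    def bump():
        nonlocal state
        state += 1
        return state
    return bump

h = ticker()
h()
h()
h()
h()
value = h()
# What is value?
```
19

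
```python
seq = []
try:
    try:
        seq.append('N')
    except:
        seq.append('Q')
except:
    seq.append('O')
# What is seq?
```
['N']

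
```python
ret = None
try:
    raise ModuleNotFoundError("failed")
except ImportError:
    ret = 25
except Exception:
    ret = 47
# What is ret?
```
25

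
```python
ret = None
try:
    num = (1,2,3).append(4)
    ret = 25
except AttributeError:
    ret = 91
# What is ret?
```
91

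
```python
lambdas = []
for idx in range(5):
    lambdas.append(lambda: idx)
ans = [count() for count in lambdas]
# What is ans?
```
[4, 4, 4, 4, 4]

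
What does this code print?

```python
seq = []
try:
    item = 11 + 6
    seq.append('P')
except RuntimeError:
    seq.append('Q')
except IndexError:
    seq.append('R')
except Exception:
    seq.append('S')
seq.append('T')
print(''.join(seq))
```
PT

No exception, try block completes normally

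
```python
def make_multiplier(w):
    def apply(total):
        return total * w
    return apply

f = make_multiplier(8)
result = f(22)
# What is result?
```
176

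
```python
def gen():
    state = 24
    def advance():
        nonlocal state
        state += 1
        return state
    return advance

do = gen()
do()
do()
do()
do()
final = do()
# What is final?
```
29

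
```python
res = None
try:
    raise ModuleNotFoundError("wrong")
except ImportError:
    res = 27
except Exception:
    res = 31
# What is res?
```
27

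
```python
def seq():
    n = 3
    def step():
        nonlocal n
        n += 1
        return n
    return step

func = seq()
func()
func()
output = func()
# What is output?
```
6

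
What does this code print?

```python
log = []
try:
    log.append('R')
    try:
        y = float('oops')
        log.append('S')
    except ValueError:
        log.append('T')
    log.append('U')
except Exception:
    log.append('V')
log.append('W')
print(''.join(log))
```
RTUW

Inner exception caught by inner handler, outer continues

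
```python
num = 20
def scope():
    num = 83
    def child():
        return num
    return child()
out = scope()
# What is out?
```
83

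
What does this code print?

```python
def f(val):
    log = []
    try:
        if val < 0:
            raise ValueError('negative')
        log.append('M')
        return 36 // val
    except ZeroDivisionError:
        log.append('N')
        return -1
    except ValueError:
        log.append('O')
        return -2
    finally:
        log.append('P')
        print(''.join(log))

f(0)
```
MNP

val=0 causes ZeroDivisionError, caught, finally prints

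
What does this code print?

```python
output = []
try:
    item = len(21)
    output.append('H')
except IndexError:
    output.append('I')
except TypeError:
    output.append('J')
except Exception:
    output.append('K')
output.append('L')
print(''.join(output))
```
JL

TypeError matches before generic Exception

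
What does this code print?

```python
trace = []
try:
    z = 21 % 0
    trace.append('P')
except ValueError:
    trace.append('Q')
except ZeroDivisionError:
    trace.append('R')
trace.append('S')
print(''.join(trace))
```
RS

ZeroDivisionError is caught by its specific handler, not ValueError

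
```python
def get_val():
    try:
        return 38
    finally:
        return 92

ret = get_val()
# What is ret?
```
92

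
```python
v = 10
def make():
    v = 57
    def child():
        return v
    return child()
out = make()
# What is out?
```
57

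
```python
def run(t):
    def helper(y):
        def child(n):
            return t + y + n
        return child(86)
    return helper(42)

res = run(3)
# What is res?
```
131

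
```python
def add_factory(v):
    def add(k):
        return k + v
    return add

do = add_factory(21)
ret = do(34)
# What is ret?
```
55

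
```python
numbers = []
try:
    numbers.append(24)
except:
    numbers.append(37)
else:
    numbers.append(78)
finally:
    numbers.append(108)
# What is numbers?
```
[24, 78, 108]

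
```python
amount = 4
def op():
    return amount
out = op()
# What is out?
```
4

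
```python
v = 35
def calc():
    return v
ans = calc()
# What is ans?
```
35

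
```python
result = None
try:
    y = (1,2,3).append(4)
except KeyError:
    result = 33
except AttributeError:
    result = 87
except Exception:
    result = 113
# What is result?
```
87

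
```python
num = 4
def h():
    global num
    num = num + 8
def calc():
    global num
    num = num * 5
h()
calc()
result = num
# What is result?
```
60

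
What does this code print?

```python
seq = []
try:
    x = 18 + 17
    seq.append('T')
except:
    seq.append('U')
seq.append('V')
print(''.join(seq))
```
TV

No exception, try block completes normally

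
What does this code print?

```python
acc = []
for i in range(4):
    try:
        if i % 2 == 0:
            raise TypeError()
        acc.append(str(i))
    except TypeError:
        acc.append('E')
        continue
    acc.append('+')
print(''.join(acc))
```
E1+E3+

continue in except skips rest of loop body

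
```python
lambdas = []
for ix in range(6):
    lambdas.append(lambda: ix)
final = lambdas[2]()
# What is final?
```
5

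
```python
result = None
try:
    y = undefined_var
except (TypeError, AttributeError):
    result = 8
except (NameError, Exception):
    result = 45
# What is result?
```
45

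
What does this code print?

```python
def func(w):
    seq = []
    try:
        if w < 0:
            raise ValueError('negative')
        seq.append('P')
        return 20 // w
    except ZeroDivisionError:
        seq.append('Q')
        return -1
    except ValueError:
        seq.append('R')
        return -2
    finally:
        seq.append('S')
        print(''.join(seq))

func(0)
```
PQS

w=0 causes ZeroDivisionError, caught, finally prints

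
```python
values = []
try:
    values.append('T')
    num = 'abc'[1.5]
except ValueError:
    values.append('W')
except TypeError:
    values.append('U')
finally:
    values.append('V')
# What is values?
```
['T', 'U', 'V']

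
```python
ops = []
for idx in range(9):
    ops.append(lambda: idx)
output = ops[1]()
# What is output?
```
8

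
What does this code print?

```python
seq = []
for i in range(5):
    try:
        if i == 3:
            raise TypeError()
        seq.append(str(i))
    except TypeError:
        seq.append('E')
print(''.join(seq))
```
012E4

Exception on i=3 caught, loop continues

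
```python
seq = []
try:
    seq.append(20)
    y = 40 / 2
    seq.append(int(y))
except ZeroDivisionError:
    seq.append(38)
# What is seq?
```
[20, 20]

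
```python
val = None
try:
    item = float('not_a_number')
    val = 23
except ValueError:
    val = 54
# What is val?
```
54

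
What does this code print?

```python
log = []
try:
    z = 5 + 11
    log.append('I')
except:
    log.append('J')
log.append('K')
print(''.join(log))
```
IK

No exception, try block completes normally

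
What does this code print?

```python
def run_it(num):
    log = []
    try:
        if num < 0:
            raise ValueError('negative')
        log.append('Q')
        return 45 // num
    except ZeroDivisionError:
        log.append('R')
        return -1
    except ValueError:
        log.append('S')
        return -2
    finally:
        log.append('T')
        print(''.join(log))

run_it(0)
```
QRT

num=0 causes ZeroDivisionError, caught, finally prints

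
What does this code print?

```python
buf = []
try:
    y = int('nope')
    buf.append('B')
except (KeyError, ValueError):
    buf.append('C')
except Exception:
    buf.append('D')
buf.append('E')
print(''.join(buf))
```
CE

ValueError matches tuple containing it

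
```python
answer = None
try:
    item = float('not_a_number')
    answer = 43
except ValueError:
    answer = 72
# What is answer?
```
72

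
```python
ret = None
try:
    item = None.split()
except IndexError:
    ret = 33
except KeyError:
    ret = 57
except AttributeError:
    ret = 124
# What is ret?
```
124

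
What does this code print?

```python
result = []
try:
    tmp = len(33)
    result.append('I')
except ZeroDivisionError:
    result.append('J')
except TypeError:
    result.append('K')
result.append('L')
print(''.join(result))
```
KL

TypeError is caught by its specific handler, not ZeroDivisionError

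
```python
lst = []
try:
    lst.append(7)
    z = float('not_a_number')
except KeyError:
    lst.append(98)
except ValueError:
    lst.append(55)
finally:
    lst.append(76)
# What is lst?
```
[7, 55, 76]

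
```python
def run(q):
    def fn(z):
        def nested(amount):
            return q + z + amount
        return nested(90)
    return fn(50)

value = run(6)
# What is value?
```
146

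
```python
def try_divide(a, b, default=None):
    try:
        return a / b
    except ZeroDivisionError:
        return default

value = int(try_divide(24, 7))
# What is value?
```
3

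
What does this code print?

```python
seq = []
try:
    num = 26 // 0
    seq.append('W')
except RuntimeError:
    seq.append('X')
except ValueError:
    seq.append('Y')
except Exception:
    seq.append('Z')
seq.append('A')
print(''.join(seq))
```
ZA

ZeroDivisionError not specifically caught, falls to Exception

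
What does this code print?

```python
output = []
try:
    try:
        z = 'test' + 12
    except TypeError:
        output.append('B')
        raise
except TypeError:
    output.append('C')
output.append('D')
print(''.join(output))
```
BCD

raise without argument re-raises current exception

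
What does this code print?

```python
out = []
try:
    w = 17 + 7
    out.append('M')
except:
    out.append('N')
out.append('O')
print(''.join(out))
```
MO

No exception, try block completes normally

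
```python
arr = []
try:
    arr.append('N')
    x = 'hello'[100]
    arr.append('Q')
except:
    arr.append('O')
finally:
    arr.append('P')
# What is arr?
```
['N', 'O', 'P']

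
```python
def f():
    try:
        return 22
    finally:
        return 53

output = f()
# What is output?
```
53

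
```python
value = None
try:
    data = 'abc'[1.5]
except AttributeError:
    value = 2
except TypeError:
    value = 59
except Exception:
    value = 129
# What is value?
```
59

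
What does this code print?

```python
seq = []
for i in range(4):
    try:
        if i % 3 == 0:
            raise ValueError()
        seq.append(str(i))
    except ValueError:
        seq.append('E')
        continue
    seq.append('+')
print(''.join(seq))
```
E1+2+E

continue in except skips rest of loop body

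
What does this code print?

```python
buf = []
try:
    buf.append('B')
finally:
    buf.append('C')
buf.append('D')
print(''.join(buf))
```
BCD

try/finally without except, no exception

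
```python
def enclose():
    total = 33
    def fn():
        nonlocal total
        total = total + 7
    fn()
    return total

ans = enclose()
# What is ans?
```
40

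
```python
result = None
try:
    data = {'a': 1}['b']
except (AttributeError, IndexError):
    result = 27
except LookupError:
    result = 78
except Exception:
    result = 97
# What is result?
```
78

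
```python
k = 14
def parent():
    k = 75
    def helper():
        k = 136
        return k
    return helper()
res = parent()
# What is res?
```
136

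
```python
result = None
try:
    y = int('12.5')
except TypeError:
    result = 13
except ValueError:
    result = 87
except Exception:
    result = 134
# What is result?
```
87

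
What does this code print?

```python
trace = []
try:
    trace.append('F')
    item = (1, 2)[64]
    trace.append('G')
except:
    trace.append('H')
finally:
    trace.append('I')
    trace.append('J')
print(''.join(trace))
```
FHIJ

Code before exception runs, then except, then all of finally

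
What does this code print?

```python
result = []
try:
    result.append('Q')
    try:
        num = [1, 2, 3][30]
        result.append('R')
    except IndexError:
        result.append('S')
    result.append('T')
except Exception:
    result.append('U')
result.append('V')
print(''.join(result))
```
QSTV

Inner exception caught by inner handler, outer continues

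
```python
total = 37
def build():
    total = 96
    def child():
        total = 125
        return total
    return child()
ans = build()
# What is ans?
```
125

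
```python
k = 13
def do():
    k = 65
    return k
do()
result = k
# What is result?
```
13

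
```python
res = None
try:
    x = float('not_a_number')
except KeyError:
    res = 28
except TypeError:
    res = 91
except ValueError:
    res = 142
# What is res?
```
142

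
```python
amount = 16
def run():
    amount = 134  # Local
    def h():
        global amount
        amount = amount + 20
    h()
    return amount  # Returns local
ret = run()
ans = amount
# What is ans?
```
36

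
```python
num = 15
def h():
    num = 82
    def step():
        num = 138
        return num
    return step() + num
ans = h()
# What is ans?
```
220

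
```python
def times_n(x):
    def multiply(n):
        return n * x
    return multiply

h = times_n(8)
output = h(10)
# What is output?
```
80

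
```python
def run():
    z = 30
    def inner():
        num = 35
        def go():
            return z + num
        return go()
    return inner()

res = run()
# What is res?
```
65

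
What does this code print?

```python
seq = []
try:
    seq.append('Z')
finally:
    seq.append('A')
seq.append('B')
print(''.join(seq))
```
ZAB

try/finally without except, no exception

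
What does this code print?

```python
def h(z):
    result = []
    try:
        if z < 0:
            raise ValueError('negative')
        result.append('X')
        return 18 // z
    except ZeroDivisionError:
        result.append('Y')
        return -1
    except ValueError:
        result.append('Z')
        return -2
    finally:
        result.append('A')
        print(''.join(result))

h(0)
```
XYA

z=0 causes ZeroDivisionError, caught, finally prints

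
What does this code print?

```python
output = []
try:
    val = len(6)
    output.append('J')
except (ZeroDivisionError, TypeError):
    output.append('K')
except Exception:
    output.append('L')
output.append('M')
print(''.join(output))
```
KM

TypeError matches tuple containing it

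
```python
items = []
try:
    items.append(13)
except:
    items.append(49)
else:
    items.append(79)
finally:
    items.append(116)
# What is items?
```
[13, 79, 116]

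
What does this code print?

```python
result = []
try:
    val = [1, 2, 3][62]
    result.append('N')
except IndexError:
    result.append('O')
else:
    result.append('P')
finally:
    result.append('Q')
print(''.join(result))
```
OQ

Exception: except runs, else skipped, finally runs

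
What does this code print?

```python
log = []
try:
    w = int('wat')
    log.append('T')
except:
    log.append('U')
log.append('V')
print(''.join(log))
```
UV

Exception raised in try, caught by bare except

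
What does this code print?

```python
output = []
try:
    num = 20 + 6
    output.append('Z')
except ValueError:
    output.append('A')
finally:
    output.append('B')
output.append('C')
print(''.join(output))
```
ZBC

finally runs after normal execution too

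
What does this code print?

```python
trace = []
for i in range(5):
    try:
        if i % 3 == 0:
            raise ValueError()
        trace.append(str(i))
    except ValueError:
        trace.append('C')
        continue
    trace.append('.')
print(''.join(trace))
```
C1.2.C4.

continue in except skips rest of loop body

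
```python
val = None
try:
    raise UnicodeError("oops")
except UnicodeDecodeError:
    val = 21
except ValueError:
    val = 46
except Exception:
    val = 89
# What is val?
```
46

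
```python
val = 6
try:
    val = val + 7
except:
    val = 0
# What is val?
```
13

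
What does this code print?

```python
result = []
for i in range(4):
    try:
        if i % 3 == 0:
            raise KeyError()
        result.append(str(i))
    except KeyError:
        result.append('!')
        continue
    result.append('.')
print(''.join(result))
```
!1.2.!

continue in except skips rest of loop body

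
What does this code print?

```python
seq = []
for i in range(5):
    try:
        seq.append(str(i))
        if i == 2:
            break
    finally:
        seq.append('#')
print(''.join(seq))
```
0#1#2#

finally runs even when breaking out of loop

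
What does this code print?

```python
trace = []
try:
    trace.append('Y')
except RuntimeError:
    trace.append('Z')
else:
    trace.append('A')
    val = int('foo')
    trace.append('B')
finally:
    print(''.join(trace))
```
YA

Try succeeds, else appends 'A', ValueError in else is uncaught, finally prints before exception propagates ('B' never appended)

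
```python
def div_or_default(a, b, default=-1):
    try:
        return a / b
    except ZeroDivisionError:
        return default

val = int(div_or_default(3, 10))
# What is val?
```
0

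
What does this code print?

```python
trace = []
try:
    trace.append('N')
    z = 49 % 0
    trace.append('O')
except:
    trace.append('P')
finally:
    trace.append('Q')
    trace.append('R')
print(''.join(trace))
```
NPQR

Code before exception runs, then except, then all of finally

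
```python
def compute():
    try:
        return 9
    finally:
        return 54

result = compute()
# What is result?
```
54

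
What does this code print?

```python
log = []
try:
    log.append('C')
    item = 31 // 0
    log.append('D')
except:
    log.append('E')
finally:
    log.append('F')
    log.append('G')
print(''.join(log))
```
CEFG

Code before exception runs, then except, then all of finally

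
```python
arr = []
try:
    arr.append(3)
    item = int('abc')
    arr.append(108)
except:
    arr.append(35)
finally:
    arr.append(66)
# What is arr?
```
[3, 35, 66]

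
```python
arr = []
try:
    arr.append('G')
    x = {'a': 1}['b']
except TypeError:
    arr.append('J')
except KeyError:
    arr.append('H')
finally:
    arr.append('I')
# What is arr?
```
['G', 'H', 'I']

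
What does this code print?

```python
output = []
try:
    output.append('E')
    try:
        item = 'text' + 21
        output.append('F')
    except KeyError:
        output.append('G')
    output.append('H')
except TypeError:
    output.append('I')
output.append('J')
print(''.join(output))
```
EIJ

Inner handler doesn't match, propagates to outer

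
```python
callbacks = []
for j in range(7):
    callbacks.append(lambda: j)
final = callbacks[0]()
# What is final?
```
6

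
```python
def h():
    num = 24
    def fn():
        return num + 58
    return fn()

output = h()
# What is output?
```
82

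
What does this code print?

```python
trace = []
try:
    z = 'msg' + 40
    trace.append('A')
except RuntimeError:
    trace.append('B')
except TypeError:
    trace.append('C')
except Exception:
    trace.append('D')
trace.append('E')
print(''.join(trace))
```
CE

TypeError matches before generic Exception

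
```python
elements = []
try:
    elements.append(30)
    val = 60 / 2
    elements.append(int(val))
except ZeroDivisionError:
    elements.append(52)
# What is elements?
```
[30, 30]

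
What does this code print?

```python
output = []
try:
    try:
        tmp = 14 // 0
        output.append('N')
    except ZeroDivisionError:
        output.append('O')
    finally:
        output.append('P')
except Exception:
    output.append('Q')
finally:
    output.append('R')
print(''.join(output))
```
OPR

Both finally blocks run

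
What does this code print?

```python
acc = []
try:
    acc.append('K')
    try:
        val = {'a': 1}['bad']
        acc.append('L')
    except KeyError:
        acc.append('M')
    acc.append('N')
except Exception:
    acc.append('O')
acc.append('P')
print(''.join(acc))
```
KMNP

Inner exception caught by inner handler, outer continues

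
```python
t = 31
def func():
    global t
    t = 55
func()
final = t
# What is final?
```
55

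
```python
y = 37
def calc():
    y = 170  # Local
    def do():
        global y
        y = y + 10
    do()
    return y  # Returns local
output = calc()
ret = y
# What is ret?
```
47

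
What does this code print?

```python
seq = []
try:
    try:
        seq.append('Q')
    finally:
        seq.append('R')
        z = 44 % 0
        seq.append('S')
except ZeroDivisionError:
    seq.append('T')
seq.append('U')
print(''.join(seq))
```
QRTU

Exception in inner finally caught by outer except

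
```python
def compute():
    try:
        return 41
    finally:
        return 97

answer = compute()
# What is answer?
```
97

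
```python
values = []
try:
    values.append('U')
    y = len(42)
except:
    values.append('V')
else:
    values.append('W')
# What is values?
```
['U', 'V']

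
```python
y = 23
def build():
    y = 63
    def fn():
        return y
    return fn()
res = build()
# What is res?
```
63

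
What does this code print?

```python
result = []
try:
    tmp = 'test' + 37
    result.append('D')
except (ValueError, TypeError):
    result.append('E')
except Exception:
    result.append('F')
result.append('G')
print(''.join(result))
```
EG

TypeError matches tuple containing it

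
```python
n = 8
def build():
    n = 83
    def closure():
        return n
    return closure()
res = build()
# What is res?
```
83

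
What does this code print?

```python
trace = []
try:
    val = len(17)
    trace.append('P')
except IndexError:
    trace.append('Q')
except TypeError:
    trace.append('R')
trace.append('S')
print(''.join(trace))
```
RS

TypeError is caught by its specific handler, not IndexError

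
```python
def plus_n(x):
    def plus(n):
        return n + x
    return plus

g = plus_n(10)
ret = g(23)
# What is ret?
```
33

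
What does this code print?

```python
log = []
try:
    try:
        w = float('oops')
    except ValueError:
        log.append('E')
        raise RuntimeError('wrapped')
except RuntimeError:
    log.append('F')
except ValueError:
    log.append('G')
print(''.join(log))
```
EF

New RuntimeError raised, caught by outer RuntimeError handler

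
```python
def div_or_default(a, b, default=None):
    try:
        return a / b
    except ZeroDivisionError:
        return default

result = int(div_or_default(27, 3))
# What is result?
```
9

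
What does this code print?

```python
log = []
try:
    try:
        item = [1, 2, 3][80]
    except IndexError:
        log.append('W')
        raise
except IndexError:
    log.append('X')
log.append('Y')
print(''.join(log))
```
WXY

raise without argument re-raises current exception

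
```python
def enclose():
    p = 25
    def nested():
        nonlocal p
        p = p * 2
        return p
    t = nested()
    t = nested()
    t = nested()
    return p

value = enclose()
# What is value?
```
200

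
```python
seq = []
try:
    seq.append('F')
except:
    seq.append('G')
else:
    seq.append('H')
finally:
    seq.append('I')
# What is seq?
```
['F', 'H', 'I']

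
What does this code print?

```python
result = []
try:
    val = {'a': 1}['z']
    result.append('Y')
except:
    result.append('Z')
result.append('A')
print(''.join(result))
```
ZA

Exception raised in try, caught by bare except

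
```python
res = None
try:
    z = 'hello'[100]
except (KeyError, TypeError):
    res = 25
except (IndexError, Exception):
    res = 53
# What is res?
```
53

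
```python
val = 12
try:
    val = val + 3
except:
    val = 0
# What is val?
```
15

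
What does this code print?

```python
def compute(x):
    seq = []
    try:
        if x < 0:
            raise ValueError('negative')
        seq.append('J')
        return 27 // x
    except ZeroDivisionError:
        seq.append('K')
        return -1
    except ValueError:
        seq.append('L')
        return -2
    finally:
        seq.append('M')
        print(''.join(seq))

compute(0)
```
JKM

x=0 causes ZeroDivisionError, caught, finally prints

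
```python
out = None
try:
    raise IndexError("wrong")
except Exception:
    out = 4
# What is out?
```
4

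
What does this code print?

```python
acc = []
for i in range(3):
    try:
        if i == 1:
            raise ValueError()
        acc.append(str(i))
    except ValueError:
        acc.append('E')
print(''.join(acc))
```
0E2

Exception on i=1 caught, loop continues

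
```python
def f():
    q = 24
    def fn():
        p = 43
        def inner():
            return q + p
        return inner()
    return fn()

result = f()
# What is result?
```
67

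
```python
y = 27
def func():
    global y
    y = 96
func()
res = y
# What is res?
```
96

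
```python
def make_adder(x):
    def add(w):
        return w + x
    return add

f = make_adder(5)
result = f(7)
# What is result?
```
12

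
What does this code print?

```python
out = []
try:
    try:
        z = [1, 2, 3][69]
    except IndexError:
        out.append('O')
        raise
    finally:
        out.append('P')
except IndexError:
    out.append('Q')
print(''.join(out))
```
OPQ

finally runs before re-raised exception propagates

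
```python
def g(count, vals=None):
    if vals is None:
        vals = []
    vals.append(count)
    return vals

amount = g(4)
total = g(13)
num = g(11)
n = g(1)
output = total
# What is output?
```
[13]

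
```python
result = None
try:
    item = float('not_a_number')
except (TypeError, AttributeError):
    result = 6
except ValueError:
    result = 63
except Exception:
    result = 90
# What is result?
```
63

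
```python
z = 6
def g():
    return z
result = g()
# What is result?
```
6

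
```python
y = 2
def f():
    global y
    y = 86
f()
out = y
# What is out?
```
86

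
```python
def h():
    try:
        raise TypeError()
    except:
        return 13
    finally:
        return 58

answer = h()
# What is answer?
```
58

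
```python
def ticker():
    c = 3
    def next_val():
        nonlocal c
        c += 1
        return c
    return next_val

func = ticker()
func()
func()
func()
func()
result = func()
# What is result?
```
8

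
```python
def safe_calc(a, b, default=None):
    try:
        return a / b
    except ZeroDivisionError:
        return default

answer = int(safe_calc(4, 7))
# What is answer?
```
0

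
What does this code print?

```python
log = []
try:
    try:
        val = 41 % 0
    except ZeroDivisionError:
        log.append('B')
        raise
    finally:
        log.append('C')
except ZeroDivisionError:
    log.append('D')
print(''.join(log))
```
BCD

finally runs before re-raised exception propagates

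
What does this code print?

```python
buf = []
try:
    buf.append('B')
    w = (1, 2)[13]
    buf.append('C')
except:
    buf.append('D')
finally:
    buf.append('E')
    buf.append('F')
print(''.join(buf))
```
BDEF

Code before exception runs, then except, then all of finally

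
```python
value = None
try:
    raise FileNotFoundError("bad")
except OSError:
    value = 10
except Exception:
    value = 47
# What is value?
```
10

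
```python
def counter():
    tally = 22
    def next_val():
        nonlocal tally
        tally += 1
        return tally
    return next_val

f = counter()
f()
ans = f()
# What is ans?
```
24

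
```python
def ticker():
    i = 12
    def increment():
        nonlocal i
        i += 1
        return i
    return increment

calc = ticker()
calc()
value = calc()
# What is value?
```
14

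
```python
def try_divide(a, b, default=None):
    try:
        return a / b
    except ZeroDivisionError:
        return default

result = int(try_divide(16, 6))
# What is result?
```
2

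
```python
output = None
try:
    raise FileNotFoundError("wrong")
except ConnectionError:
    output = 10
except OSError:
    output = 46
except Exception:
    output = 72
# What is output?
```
46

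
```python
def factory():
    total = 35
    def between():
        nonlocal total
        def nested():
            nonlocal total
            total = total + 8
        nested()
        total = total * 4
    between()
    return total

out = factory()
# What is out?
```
172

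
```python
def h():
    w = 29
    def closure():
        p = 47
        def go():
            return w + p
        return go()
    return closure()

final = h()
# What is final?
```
76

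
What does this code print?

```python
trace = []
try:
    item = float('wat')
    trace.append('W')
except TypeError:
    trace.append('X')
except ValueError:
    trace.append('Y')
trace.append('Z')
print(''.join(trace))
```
YZ

ValueError is caught by its specific handler, not TypeError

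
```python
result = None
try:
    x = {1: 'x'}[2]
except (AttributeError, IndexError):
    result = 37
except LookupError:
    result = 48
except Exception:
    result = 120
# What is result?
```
48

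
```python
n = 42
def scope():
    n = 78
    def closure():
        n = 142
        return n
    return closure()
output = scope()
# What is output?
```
142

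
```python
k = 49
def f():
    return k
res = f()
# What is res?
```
49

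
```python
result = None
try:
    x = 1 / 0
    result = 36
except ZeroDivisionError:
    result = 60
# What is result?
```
60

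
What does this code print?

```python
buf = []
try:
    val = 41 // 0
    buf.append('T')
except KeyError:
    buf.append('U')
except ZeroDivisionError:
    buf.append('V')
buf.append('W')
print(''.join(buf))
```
VW

ZeroDivisionError is caught by its specific handler, not KeyError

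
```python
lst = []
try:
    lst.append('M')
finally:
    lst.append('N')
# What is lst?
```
['M', 'N']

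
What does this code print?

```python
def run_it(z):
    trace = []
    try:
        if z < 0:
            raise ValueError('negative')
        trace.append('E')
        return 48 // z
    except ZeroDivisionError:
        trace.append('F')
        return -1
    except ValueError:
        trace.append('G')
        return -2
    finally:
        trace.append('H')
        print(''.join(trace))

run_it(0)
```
EFH

z=0 causes ZeroDivisionError, caught, finally prints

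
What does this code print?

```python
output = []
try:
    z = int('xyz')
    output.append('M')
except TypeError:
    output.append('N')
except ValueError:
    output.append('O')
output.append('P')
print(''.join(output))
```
OP

ValueError is caught by its specific handler, not TypeError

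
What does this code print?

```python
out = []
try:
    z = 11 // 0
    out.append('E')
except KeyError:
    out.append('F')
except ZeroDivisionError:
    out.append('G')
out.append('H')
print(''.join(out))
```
GH

ZeroDivisionError is caught by its specific handler, not KeyError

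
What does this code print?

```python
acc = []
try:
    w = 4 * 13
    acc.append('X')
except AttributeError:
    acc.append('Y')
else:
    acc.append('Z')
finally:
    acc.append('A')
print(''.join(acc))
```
XZA

else runs before finally when no exception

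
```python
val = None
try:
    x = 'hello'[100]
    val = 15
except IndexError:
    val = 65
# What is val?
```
65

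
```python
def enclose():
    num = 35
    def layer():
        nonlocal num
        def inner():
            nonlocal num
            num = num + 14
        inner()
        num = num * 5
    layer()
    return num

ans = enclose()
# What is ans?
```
245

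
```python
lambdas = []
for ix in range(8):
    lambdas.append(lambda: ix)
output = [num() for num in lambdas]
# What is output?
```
[7, 7, 7, 7, 7, 7, 7, 7]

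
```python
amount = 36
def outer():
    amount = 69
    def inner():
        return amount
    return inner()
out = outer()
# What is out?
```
69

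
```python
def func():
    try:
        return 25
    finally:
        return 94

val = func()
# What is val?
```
94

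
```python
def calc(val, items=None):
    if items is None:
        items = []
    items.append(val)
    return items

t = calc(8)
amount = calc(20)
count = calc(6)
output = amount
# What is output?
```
[20]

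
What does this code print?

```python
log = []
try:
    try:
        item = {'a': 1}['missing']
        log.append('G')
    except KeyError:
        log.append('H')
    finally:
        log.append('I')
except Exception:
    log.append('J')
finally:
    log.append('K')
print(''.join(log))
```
HIK

Both finally blocks run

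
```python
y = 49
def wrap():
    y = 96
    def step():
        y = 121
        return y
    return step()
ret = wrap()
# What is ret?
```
121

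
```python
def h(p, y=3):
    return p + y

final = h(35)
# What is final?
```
38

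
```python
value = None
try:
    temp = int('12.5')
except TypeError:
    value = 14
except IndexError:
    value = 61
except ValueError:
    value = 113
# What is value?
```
113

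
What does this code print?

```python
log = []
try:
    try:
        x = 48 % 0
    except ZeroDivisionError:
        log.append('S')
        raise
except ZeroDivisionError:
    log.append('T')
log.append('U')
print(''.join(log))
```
STU

raise without argument re-raises current exception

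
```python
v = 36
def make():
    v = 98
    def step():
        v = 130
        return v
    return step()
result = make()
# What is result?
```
130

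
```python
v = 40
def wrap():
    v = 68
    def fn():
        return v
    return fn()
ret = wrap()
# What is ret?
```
68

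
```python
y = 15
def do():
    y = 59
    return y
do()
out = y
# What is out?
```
15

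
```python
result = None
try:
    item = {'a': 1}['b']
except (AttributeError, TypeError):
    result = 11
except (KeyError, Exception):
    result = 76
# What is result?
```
76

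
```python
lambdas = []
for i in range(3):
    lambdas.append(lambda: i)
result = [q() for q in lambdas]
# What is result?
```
[2, 2, 2]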